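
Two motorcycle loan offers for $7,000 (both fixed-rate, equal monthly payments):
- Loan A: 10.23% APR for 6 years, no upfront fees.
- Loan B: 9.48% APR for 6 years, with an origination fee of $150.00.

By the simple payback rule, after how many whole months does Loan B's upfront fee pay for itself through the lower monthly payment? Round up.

Loan A: at 10.23% the monthly rate is 0.0085250, so the payment is 7,000 × 0.0085250 / (1 − 1.0085250^−72) = $130.49.
Loan B: monthly rate = 9.48%/12 = 0.0079000; payment = 7,000 × 0.0079000 / (1 − (1+0.0079000)^−72) = $127.85.
Monthly savings = $130.49 − $127.85 = $2.64.
Break-even = $150.00 / $2.64 = 56.82 → 57 months.

57 months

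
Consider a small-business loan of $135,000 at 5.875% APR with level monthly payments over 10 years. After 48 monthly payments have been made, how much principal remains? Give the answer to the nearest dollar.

$90,246

With monthly rate i = 5.875%/12 = 0.0048958, the balance after k of n payments is P · [(1+i)^n − (1+i)^k] / [(1+i)^n − 1].
(1+0.0048958)^120 = 1.79690641 and (1+0.0048958)^48 = 1.26418369, so the balance is 135,000 × (1.79690641 − 1.26418369) / (1.79690641 − 1) = $90,245.94.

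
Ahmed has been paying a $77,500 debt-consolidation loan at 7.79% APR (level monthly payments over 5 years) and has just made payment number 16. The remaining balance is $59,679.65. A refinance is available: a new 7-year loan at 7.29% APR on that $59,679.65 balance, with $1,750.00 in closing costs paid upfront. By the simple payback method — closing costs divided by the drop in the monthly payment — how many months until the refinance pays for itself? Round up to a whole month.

3 months

Current payment = 77,500 × 7.79%/12 / (1 − (1+0.0064917)^−60) = $1,563.64.
Refinanced payment = 59,679.65 × 0.0060750 / (1 − (1+0.0060750)^−84) = $909.21.
Monthly savings = $1,563.64 − $909.21 = $654.43.
Break-even = $1,750.00 / $654.43 = 2.67 → 3 months.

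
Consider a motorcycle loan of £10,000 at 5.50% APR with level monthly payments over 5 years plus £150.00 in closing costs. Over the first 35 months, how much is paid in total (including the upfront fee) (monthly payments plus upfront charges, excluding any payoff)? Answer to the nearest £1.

£6,835

At 5.50% the monthly rate is 0.0045833, so the payment is 10,000 × 0.0045833 / (1 − 1.0045833^−60) = £191.01.
Total outlay = 35 × £191.01 + £150.00 = £6,835.35.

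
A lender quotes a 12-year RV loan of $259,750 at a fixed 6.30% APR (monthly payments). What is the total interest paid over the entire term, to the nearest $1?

Monthly rate = 6.3%/12 = 0.0052500; payment = 259,750 × 0.0052500 / (1 − (1+0.0052500)^−144) = $2,575.28.
Total paid = 144 × $2,575.28 = $370,840.32; interest = $370,840.32 − $259,750 = $111,090.32.

$111,090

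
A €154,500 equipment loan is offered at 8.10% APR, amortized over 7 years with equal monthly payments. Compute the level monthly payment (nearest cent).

€2,415.77

Monthly rate = 8.1%/12 = 0.0067500; payment = 154,500 × 0.0067500 / (1 − (1+0.0067500)^−84) = €2,415.77.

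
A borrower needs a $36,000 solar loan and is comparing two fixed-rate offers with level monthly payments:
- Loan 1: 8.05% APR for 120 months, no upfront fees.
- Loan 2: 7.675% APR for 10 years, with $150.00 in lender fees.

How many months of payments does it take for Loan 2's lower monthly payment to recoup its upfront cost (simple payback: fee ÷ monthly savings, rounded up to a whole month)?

Loan 1: monthly rate = 8.05%/12 = 0.0067083; payment = 36,000 × 0.0067083 / (1 − (1+0.0067083)^−120) = $437.73.
Loan 2: at 7.675% the monthly rate is 0.0063958, so the payment is 36,000 × 0.0063958 / (1 − 1.0063958^−120) = $430.62.
Monthly savings = $437.73 − $430.62 = $7.11.
Break-even = $150.00 / $7.11 = 21.10 → 22 months.

22 months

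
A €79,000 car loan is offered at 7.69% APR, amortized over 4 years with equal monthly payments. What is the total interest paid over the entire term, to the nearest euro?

€13,023

Monthly rate = 7.69%/12 = 0.0064083; payment = 79,000 × 0.0064083 / (1 − (1+0.0064083)^−48) = €1,917.15.
Total paid = 48 × €1,917.15 = €92,023.20; interest = €92,023.20 − €79,000 = €13,023.20.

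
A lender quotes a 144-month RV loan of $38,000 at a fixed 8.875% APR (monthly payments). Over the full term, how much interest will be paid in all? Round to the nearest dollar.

At 8.875% the monthly rate is 0.0073958, so the payment is 38,000 × 0.0073958 / (1 − 1.0073958^−144) = $429.78.
Total paid = 144 × $429.78 = $61,888.32; interest = $61,888.32 − $38,000 = $23,888.32.

$23,888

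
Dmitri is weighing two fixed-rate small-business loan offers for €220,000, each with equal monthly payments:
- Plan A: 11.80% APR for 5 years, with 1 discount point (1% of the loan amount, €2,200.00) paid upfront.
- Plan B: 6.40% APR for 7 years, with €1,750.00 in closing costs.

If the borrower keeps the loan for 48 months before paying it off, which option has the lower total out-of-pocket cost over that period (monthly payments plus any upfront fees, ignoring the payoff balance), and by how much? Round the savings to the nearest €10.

Plan A: monthly rate = 11.8%/12 = 0.0098333; payment = 220,000 × 0.0098333 / (1 − (1+0.0098333)^−60) = €4,871.57.
Plan B: monthly rate = 6.4%/12 = 0.0053333; payment = 220,000 × 0.0053333 / (1 − (1+0.0053333)^−84) = €3,256.24.
Over 48 months: Plan A costs 48 × €4,871.57 + €2,200.00 = €236,035.36; Plan B costs 48 × €3,256.24 + €1,750.00 = €158,049.52.
Plan B is cheaper by €236,035.36 − €158,049.52 = €77,985.84.

Plan B by €77,990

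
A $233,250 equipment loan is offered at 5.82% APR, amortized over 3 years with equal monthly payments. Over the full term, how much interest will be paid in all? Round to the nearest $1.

At 5.82% the monthly rate is 0.0048500, so the payment is 233,250 × 0.0048500 / (1 − 1.0048500^−36) = $7,076.91.
Total paid = 36 × $7,076.91 = $254,768.76; interest = $254,768.76 − $233,250 = $21,518.76.

$21,519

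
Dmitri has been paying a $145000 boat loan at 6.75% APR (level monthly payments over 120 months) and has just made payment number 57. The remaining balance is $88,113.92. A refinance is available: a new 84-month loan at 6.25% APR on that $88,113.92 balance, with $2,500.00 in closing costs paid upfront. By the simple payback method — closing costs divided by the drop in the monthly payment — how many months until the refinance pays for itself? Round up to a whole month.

7 months

Current payment = 145,000 × 6.75%/12 / (1 − (1+0.0056250)^−120) = $1,664.95.
Refinanced payment = 88,113.92 × 0.0052083 / (1 − (1+0.0052083)^−84) = $1,297.80.
Monthly savings = $1,664.95 − $1,297.80 = $367.15.
Break-even = $2,500.00 / $367.15 = 6.81 → 7 months.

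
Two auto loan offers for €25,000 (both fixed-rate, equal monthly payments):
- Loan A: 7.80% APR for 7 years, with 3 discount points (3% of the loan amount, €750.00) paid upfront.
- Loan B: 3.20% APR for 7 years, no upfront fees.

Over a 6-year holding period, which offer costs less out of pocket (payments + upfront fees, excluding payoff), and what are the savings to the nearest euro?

Loan B by €4,680

Loan A: at 7.80% the monthly rate is 0.0065000, so the payment is 25,000 × 0.0065000 / (1 − 1.0065000^−84) = €387.17.
Loan B: at 3.20% the monthly rate is 0.0026667, so the payment is 25,000 × 0.0026667 / (1 − 1.0026667^−84) = €332.59.
Over 72 months: Loan A costs 72 × €387.17 + €750.00 = €28,626.24; Loan B costs 72 × €332.59 = €23,946.48.
Loan B is cheaper by €28,626.24 − €23,946.48 = €4,679.76.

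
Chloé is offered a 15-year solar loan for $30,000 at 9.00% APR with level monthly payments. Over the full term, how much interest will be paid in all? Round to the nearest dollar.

Monthly rate = 9%/12 = 0.0075000; payment = 30,000 × 0.0075000 / (1 − (1+0.0075000)^−180) = $304.28.
Total paid = 180 × $304.28 = $54,770.40; interest = $54,770.40 − $30,000 = $24,770.40.

$24,770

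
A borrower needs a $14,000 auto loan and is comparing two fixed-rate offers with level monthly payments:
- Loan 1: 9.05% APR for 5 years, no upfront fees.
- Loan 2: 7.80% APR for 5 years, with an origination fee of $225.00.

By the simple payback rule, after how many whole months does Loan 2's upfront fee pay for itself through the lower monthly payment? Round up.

Loan 1: at 9.05% the monthly rate is 0.0075417, so the payment is 14,000 × 0.0075417 / (1 − 1.0075417^−60) = $290.96.
Loan 2: at 7.80% the monthly rate is 0.0065000, so the payment is 14,000 × 0.0065000 / (1 − 1.0065000^−60) = $282.53.
Monthly savings = $290.96 − $282.53 = $8.43.
Break-even = $225.00 / $8.43 = 26.69 → 27 months.

27 months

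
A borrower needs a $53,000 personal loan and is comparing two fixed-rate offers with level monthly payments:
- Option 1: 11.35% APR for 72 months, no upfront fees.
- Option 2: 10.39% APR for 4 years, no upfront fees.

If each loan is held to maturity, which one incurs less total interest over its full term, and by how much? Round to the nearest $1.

Option 2 by $8,320

Option 1: at 11.35% the monthly rate is 0.0094583, so the payment is 53,000 × 0.0094583 / (1 − 1.0094583^−72) = $1,018.33.
Total interest on Option 1 = 72 × $1,018.33 − $53,000 = $20,319.76.
Option 2: at 10.39% the monthly rate is 0.0086583, so the payment is 53,000 × 0.0086583 / (1 − 1.0086583^−48) = $1,354.17.
Total interest on Option 2 = 48 × $1,354.17 − $53,000 = $12,000.16.
Option 2 is lower by $8,319.60.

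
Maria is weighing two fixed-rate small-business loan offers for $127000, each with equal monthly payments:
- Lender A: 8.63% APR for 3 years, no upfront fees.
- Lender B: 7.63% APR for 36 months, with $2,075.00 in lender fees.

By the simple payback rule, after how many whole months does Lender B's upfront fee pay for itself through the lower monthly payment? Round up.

36 months

Lender A: monthly rate = 8.63%/12 = 0.0071917; payment = 127,000 × 0.0071917 / (1 − (1+0.0071917)^−36) = $4,016.73.
Lender B: monthly rate = 7.63%/12 = 0.0063583; payment = 127,000 × 0.0063583 / (1 − (1+0.0063583)^−36) = $3,958.08.
Monthly savings = $4,016.73 − $3,958.08 = $58.65.
Break-even = $2,075.00 / $58.65 = 35.38 → 36 months.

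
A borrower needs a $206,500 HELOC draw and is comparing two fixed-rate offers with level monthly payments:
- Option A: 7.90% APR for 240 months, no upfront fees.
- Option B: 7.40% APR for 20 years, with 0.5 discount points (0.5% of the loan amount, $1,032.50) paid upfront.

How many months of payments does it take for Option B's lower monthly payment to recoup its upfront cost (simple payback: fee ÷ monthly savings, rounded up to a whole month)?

17 months

Option A: monthly rate = 7.9%/12 = 0.0065833; payment = 206,500 × 0.0065833 / (1 − (1+0.0065833)^−240) = $1,714.42.
Option B: at 7.40% the monthly rate is 0.0061667, so the payment is 206,500 × 0.0061667 / (1 − 1.0061667^−240) = $1,650.95.
Monthly savings = $1,714.42 − $1,650.95 = $63.47.
Break-even = $1,032.50 / $63.47 = 16.27 → 17 months.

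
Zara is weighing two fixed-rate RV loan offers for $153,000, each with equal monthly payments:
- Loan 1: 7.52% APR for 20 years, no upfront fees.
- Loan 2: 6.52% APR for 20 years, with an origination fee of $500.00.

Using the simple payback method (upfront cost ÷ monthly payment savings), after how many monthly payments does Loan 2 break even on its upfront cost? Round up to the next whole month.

Loan 1: at 7.52% the monthly rate is 0.0062667, so the payment is 153,000 × 0.0062667 / (1 − 1.0062667^−240) = $1,234.43.
Loan 2: at 6.52% the monthly rate is 0.0054333, so the payment is 153,000 × 0.0054333 / (1 − 1.0054333^−240) = $1,142.53.
Monthly savings = $1,234.43 − $1,142.53 = $91.90.
Break-even = $500.00 / $91.90 = 5.44 → 6 months.

6 months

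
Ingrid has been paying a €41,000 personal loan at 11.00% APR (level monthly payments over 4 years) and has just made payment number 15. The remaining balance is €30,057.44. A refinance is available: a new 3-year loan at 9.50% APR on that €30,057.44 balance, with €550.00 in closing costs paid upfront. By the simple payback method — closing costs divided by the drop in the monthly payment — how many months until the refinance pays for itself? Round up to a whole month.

6 months

Current payment = 41,000 × 11%/12 / (1 − (1+0.0091667)^−48) = €1,059.67.
Refinanced payment = 30,057.44 × 0.0079167 / (1 − (1+0.0079167)^−36) = €962.83.
Monthly savings = €1,059.67 − €962.83 = €96.84.
Break-even = €550.00 / €96.84 = 5.68 → 6 months.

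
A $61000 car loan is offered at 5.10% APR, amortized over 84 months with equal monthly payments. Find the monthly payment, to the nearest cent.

$865.04

At 5.10% the monthly rate is 0.0042500, so the payment is 61,000 × 0.0042500 / (1 − 1.0042500^−84) = $865.04.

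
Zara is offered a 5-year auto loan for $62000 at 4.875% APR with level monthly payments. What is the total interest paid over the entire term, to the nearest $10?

At 4.875% the monthly rate is 0.0040625, so the payment is 62,000 × 0.0040625 / (1 − 1.0040625^−60) = $1,166.47.
Total paid = 60 × $1,166.47 = $69,988.20; interest = $69,988.20 − $62,000 = $7,988.20.

$7,990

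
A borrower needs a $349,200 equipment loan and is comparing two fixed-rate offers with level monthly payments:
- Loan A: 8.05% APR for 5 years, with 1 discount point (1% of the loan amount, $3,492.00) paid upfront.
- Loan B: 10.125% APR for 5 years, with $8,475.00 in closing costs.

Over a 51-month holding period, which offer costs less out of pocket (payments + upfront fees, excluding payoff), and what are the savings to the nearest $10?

Loan A by $22,940

Loan A: at 8.05% the monthly rate is 0.0067083, so the payment is 349,200 × 0.0067083 / (1 − 1.0067083^−60) = $7,088.88.
Loan B: monthly rate = 10.125%/12 = 0.0084375; payment = 349,200 × 0.0084375 / (1 − (1+0.0084375)^−60) = $7,440.96.
Over 51 months: Loan A costs 51 × $7,088.88 + $3,492.00 = $365,024.88; Loan B costs 51 × $7,440.96 + $8,475.00 = $387,963.96.
Loan A is cheaper by $387,963.96 − $365,024.88 = $22,939.08.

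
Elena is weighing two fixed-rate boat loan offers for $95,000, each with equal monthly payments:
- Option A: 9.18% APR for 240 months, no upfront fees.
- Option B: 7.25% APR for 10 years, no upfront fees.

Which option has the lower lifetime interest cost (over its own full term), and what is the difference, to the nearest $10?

Option A: at 9.18% the monthly rate is 0.0076500, so the payment is 95,000 × 0.0076500 / (1 − 1.0076500^−240) = $865.77.
Total interest on Option A = 240 × $865.77 − $95,000 = $112,784.80.
Option B: monthly rate = 7.25%/12 = 0.0060417; payment = 95,000 × 0.0060417 / (1 − (1+0.0060417)^−120) = $1,115.31.
Total interest on Option B = 120 × $1,115.31 − $95,000 = $38,837.20.
Option B is lower by $73,947.60.

Option B by $73,950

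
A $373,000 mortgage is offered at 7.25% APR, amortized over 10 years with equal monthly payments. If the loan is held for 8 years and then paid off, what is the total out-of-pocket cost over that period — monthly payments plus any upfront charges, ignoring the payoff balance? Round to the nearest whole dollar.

At 7.25% the monthly rate is 0.0060417, so the payment is 373,000 × 0.0060417 / (1 − 1.0060417^−120) = $4,379.06.
Total outlay = 96 × $4,379.06 = $420,389.76.

$420,390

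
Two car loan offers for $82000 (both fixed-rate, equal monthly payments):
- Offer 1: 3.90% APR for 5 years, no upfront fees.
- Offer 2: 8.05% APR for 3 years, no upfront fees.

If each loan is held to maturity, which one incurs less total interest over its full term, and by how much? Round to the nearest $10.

Offer 1 by $2,190

Offer 1: monthly rate = 3.9%/12 = 0.0032500; payment = 82,000 × 0.0032500 / (1 − (1+0.0032500)^−60) = $1,506.46.
Total interest on Offer 1 = 60 × $1,506.46 − $82,000 = $8,387.60.
Offer 2: at 8.05% the monthly rate is 0.0067083, so the payment is 82,000 × 0.0067083 / (1 − 1.0067083^−36) = $2,571.47.
Total interest on Offer 2 = 36 × $2,571.47 − $82,000 = $10,572.92.
Offer 1 is lower by $2,185.32.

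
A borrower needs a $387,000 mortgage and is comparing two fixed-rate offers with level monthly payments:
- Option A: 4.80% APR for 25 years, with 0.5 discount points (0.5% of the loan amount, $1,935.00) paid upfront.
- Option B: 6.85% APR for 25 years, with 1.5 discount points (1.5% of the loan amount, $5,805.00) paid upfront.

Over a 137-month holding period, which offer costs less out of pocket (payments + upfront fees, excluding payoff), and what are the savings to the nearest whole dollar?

Option A: at 4.80% the monthly rate is 0.0040000, so the payment is 387,000 × 0.0040000 / (1 − 1.0040000^−300) = $2,217.50.
Option B: at 6.85% the monthly rate is 0.0057083, so the payment is 387,000 × 0.0057083 / (1 − 1.0057083^−300) = $2,698.32.
Over 137 months: Option A costs 137 × $2,217.50 + $1,935.00 = $305,732.50; Option B costs 137 × $2,698.32 + $5,805.00 = $375,474.84.
Option A is cheaper by $375,474.84 − $305,732.50 = $69,742.34.

Option A by $69,742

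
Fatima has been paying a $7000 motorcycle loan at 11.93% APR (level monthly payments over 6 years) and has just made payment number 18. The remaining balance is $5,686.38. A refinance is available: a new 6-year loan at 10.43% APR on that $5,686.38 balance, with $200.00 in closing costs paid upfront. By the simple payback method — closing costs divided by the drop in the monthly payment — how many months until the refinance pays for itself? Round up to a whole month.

7 months

Current payment = 7,000 × 11.93%/12 / (1 − (1+0.0099417)^−72) = $136.60.
Refinanced payment = 5,686.38 × 0.0086917 / (1 − (1+0.0086917)^−72) = $106.58.
Monthly savings = $136.60 − $106.58 = $30.02.
Break-even = $200.00 / $30.02 = 6.66 → 7 months.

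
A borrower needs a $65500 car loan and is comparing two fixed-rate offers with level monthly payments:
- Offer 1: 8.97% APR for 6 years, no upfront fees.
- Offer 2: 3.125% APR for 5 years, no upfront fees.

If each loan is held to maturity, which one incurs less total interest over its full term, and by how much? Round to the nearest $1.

Offer 1: at 8.97% the monthly rate is 0.0074750, so the payment is 65,500 × 0.0074750 / (1 − 1.0074750^−72) = $1,179.70.
Total interest on Offer 1 = 72 × $1,179.70 − $65,500 = $19,438.40.
Offer 2: monthly rate = 3.125%/12 = 0.0026042; payment = 65,500 × 0.0026042 / (1 − (1+0.0026042)^−60) = $1,180.59.
Total interest on Offer 2 = 60 × $1,180.59 − $65,500 = $5,335.40.
Offer 2 is lower by $14,103.00.

Offer 2 by $14,103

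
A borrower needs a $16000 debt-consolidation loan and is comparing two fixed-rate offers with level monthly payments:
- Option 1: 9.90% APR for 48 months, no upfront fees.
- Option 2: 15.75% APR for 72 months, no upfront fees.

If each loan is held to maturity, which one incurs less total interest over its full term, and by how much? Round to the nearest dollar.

Option 1 by $5,389

Option 1: monthly rate = 9.9%/12 = 0.0082500; payment = 16,000 × 0.0082500 / (1 − (1+0.0082500)^−48) = $405.03.
Total interest on Option 1 = 48 × $405.03 − $16,000 = $3,441.44.
Option 2: monthly rate = 15.75%/12 = 0.0131250; payment = 16,000 × 0.0131250 / (1 − (1+0.0131250)^−72) = $344.87.
Total interest on Option 2 = 72 × $344.87 − $16,000 = $8,830.64.
Option 1 is lower by $5,389.20.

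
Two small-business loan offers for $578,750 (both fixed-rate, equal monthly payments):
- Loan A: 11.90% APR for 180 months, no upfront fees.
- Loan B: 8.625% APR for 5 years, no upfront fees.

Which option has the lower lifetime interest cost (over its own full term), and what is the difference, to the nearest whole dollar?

Loan A: monthly rate = 11.9%/12 = 0.0099167; payment = 578,750 × 0.0099167 / (1 − (1+0.0099167)^−180) = $6,908.78.
Total interest on Loan A = 180 × $6,908.78 − $578,750 = $664,830.40.
Loan B: at 8.625% the monthly rate is 0.0071875, so the payment is 578,750 × 0.0071875 / (1 − 1.0071875^−60) = $11,908.84.
Total interest on Loan B = 60 × $11,908.84 − $578,750 = $135,780.40.
Loan B is lower by $529,050.00.

Loan B by $529,050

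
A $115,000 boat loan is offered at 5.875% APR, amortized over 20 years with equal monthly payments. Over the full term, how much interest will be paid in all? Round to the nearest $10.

$80,750

Monthly rate = 5.875%/12 = 0.0048958; payment = 115,000 × 0.0048958 / (1 − (1+0.0048958)^−240) = $815.62.
Total paid = 240 × $815.62 = $195,748.80; interest = $195,748.80 − $115,000 = $80,748.80.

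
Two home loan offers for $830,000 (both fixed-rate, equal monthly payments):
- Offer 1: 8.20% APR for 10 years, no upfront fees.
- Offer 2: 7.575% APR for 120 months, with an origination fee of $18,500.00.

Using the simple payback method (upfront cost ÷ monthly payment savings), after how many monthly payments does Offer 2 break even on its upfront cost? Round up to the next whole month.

68 months

Offer 1: monthly rate = 8.2%/12 = 0.0068333; payment = 830,000 × 0.0068333 / (1 − (1+0.0068333)^−120) = $10,158.12.
Offer 2: monthly rate = 7.575%/12 = 0.0063125; payment = 830,000 × 0.0063125 / (1 − (1+0.0063125)^−120) = $9,884.77.
Monthly savings = $10,158.12 − $9,884.77 = $273.35.
Break-even = $18,500.00 / $273.35 = 67.68 → 68 months.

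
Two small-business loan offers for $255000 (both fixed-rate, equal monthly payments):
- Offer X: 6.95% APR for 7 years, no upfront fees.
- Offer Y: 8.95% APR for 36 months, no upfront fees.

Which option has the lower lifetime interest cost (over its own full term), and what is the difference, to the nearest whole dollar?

Offer Y by $31,054

Offer X: monthly rate = 6.95%/12 = 0.0057917; payment = 255,000 × 0.0057917 / (1 − (1+0.0057917)^−84) = $3,842.40.
Total interest on Offer X = 84 × $3,842.40 − $255,000 = $67,761.60.
Offer Y: monthly rate = 8.95%/12 = 0.0074583; payment = 255,000 × 0.0074583 / (1 − (1+0.0074583)^−36) = $8,103.00.
Total interest on Offer Y = 36 × $8,103.00 − $255,000 = $36,708.00.
Offer Y is lower by $31,053.60.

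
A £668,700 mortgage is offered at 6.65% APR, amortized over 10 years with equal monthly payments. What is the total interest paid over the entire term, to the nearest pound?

Monthly rate = 6.65%/12 = 0.0055417; payment = 668,700 × 0.0055417 / (1 − (1+0.0055417)^−120) = £7,644.09.
Total paid = 120 × £7,644.09 = £917,290.80; interest = £917,290.80 − £668,700 = £248,590.80.

£248,591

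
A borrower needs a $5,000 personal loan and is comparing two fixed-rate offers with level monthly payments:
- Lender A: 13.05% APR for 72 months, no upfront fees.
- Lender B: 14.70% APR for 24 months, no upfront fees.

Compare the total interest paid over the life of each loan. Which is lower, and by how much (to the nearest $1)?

Lender A: at 13.05% the monthly rate is 0.0108750, so the payment is 5,000 × 0.0108750 / (1 − 1.0108750^−72) = $100.50.
Total interest on Lender A = 72 × $100.50 − $5,000 = $2,236.00.
Lender B: monthly rate = 14.7%/12 = 0.0122500; payment = 5,000 × 0.0122500 / (1 − (1+0.0122500)^−24) = $241.72.
Total interest on Lender B = 24 × $241.72 − $5,000 = $801.28.
Lender B is lower by $1,434.72.

Lender B by $1,435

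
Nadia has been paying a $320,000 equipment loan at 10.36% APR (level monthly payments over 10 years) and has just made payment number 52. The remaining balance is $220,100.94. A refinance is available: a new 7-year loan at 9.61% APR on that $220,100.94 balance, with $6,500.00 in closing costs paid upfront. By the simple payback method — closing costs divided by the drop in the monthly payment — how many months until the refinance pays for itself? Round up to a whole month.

10 months

Current payment = 320,000 × 10.36%/12 / (1 − (1+0.0086333)^−120) = $4,292.87.
Refinanced payment = 220,100.94 × 0.0080083 / (1 − (1+0.0080083)^−84) = $3,609.74.
Monthly savings = $4,292.87 − $3,609.74 = $683.13.
Break-even = $6,500.00 / $683.13 = 9.52 → 10 months.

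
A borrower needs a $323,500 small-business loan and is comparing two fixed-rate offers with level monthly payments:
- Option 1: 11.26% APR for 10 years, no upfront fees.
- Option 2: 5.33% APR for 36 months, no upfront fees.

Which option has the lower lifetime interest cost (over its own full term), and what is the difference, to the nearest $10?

Option 2 by $189,710

Option 1: at 11.26% the monthly rate is 0.0093833, so the payment is 323,500 × 0.0093833 / (1 − 1.0093833^−120) = $4,503.96.
Total interest on Option 1 = 120 × $4,503.96 − $323,500 = $216,975.20.
Option 2: at 5.33% the monthly rate is 0.0044417, so the payment is 323,500 × 0.0044417 / (1 − 1.0044417^−36) = $9,743.59.
Total interest on Option 2 = 36 × $9,743.59 − $323,500 = $27,269.24.
Option 2 is lower by $189,705.96.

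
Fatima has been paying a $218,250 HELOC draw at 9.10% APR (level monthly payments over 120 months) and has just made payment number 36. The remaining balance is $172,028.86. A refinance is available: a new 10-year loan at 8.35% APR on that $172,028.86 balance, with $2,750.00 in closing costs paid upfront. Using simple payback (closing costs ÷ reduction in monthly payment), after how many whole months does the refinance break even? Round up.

Current payment = 218,250 × 9.1%/12 / (1 − (1+0.0075833)^−120) = $2,776.52.
Refinanced payment = 172,028.86 × 0.0069583 / (1 − (1+0.0069583)^−120) = $2,119.14.
Monthly savings = $2,776.52 − $2,119.14 = $657.38.
Break-even = $2,750.00 / $657.38 = 4.18 → 5 months.

5 months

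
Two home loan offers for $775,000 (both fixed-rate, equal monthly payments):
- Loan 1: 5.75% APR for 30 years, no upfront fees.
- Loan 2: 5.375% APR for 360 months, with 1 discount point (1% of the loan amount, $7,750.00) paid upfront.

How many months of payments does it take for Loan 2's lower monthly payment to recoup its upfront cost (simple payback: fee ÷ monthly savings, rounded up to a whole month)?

43 months

Loan 1: monthly rate = 5.75%/12 = 0.0047917; payment = 775,000 × 0.0047917 / (1 − (1+0.0047917)^−360) = $4,522.69.
Loan 2: at 5.375% the monthly rate is 0.0044792, so the payment is 775,000 × 0.0044792 / (1 − 1.0044792^−360) = $4,339.78.
Monthly savings = $4,522.69 − $4,339.78 = $182.91.
Break-even = $7,750.00 / $182.91 = 42.37 → 43 months.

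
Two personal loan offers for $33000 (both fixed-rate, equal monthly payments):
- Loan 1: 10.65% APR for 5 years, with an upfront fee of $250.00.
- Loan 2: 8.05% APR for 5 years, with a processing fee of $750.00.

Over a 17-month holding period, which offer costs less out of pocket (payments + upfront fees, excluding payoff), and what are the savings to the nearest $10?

Loan 2 by $210

Loan 1: at 10.65% the monthly rate is 0.0088750, so the payment is 33,000 × 0.0088750 / (1 − 1.0088750^−60) = $711.75.
Loan 2: monthly rate = 8.05%/12 = 0.0067083; payment = 33,000 × 0.0067083 / (1 − (1+0.0067083)^−60) = $669.91.
Over 17 months: Loan 1 costs 17 × $711.75 + $250.00 = $12,349.75; Loan 2 costs 17 × $669.91 + $750.00 = $12,138.47.
Loan 2 is cheaper by $12,349.75 − $12,138.47 = $211.28.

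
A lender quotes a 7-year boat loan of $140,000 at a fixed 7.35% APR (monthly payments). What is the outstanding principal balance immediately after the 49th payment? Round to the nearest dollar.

$67,137

With monthly rate i = 7.35%/12 = 0.0061250, the balance after k of n payments is P · [(1+i)^n − (1+i)^k] / [(1+i)^n − 1].
(1+0.0061250)^84 = 1.67017890 and (1+0.0061250)^49 = 1.34879230, so the balance is 140,000 × (1.67017890 − 1.34879230) / (1.67017890 − 1) = $67,137.48.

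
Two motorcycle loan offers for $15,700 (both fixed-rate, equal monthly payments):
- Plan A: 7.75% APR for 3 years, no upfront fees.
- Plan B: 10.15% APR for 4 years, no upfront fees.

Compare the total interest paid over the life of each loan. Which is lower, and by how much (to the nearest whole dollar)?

Plan A by $1,521

Plan A: monthly rate = 7.75%/12 = 0.0064583; payment = 15,700 × 0.0064583 / (1 − (1+0.0064583)^−36) = $490.17.
Total interest on Plan A = 36 × $490.17 − $15,700 = $1,946.12.
Plan B: monthly rate = 10.15%/12 = 0.0084583; payment = 15,700 × 0.0084583 / (1 − (1+0.0084583)^−48) = $399.32.
Total interest on Plan B = 48 × $399.32 − $15,700 = $3,467.36.
Plan A is lower by $1,521.24.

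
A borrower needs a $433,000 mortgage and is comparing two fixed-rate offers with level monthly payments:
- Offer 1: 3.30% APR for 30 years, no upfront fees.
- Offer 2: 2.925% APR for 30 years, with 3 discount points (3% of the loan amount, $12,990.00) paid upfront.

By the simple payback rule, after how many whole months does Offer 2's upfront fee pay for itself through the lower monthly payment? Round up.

148 months

Offer 1: monthly rate = 3.3%/12 = 0.0027500; payment = 433,000 × 0.0027500 / (1 − (1+0.0027500)^−360) = $1,896.35.
Offer 2: at 2.925% the monthly rate is 0.0024375, so the payment is 433,000 × 0.0024375 / (1 − 1.0024375^−360) = $1,808.08.
Monthly savings = $1,896.35 − $1,808.08 = $88.27.
Break-even = $12,990.00 / $88.27 = 147.16 → 148 months.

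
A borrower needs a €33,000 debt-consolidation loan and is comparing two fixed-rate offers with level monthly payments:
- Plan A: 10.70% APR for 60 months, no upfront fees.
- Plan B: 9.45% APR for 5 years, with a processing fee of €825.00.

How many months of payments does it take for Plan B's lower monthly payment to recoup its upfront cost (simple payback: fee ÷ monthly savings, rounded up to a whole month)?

41 months

Plan A: at 10.70% the monthly rate is 0.0089167, so the payment is 33,000 × 0.0089167 / (1 − 1.0089167^−60) = €712.57.
Plan B: monthly rate = 9.45%/12 = 0.0078750; payment = 33,000 × 0.0078750 / (1 − (1+0.0078750)^−60) = €692.26.
Monthly savings = €712.57 − €692.26 = €20.31.
Break-even = €825.00 / €20.31 = 40.62 → 41 months.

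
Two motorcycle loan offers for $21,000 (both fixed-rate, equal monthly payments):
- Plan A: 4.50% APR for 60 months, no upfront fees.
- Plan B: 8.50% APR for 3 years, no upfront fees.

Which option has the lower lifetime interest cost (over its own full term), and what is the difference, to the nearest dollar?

Plan A by $375

Plan A: monthly rate = 4.5%/12 = 0.0037500; payment = 21,000 × 0.0037500 / (1 − (1+0.0037500)^−60) = $391.50.
Total interest on Plan A = 60 × $391.50 − $21,000 = $2,490.00.
Plan B: monthly rate = 8.5%/12 = 0.0070833; payment = 21,000 × 0.0070833 / (1 − (1+0.0070833)^−36) = $662.92.
Total interest on Plan B = 36 × $662.92 − $21,000 = $2,865.12.
Plan A is lower by $375.12.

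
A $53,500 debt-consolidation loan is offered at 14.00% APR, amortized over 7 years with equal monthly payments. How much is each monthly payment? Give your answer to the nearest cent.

$1,002.59

At 14.00% the monthly rate is 0.0116667, so the payment is 53,500 × 0.0116667 / (1 − 1.0116667^−84) = $1,002.59.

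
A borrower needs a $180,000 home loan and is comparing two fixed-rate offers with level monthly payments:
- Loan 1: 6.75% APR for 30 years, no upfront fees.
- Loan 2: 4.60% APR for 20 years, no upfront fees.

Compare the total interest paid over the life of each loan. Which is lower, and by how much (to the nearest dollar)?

Loan 2 by $144,650

Loan 1: monthly rate = 6.75%/12 = 0.0056250; payment = 180,000 × 0.0056250 / (1 − (1+0.0056250)^−360) = $1,167.48.
Total interest on Loan 1 = 360 × $1,167.48 − $180,000 = $240,292.80.
Loan 2: at 4.60% the monthly rate is 0.0038333, so the payment is 180,000 × 0.0038333 / (1 − 1.0038333^−240) = $1,148.51.
Total interest on Loan 2 = 240 × $1,148.51 − $180,000 = $95,642.40.
Loan 2 is lower by $144,650.40.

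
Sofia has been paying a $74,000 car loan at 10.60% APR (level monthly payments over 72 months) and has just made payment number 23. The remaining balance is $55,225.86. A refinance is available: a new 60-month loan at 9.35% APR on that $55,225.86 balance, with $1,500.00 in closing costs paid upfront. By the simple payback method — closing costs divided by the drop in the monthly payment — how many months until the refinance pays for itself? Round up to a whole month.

7 months

Current payment = 74,000 × 10.6%/12 / (1 − (1+0.0088333)^−72) = $1,393.41.
Refinanced payment = 55,225.86 × 0.0077917 / (1 − (1+0.0077917)^−60) = $1,155.80.
Monthly savings = $1,393.41 − $1,155.80 = $237.61.
Break-even = $1,500.00 / $237.61 = 6.31 → 7 months.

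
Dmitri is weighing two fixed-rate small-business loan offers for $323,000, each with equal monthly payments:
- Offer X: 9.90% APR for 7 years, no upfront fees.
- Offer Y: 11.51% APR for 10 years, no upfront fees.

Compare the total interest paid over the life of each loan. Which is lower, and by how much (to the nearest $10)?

Offer X by $96,150

Offer X: at 9.90% the monthly rate is 0.0082500, so the payment is 323,000 × 0.0082500 / (1 − 1.0082500^−84) = $5,345.51.
Total interest on Offer X = 84 × $5,345.51 − $323,000 = $126,022.84.
Offer Y: at 11.51% the monthly rate is 0.0095917, so the payment is 323,000 × 0.0095917 / (1 − 1.0095917^−120) = $4,543.08.
Total interest on Offer Y = 120 × $4,543.08 − $323,000 = $222,169.60.
Offer X is lower by $96,146.76.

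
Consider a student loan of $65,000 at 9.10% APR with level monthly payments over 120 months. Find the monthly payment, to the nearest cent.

Monthly rate = 9.1%/12 = 0.0075833; payment = 65,000 × 0.0075833 / (1 − (1+0.0075833)^−120) = $826.91.

$826.91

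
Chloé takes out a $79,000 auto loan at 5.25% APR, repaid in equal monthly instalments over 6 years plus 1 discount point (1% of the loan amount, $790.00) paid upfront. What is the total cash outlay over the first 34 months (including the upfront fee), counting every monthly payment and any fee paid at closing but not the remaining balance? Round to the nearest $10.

$44,360

At 5.25% the monthly rate is 0.0043750, so the payment is 79,000 × 0.0043750 / (1 − 1.0043750^−72) = $1,281.47.
Total outlay = 34 × $1,281.47 + $790.00 = $44,359.98.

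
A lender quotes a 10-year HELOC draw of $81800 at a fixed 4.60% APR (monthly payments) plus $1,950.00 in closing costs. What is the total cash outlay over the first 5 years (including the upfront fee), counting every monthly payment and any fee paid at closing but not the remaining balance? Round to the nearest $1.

Monthly rate = 4.6%/12 = 0.0038333; payment = 81,800 × 0.0038333 / (1 − (1+0.0038333)^−120) = $851.71.
Total outlay = 60 × $851.71 + $1,950.00 = $53,052.60.

$53,053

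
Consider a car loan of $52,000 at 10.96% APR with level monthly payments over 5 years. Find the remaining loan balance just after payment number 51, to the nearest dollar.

$9,717

With monthly rate i = 10.96%/12 = 0.0091333, the balance after k of n payments is P · [(1+i)^n − (1+i)^k] / [(1+i)^n − 1].
(1+0.0091333)^60 = 1.72549264 and (1+0.0091333)^51 = 1.58992320, so the balance is 52,000 × (1.72549264 − 1.58992320) / (1.72549264 − 1) = $9,717.00.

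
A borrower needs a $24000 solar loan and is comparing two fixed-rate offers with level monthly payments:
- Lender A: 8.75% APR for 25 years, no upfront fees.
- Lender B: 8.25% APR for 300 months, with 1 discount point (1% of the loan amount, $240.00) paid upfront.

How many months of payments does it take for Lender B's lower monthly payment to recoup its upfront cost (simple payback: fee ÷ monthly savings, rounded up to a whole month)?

30 months

Lender A: at 8.75% the monthly rate is 0.0072917, so the payment is 24,000 × 0.0072917 / (1 − 1.0072917^−300) = $197.31.
Lender B: at 8.25% the monthly rate is 0.0068750, so the payment is 24,000 × 0.0068750 / (1 − 1.0068750^−300) = $189.23.
Monthly savings = $197.31 − $189.23 = $8.08.
Break-even = $240.00 / $8.08 = 29.70 → 30 months.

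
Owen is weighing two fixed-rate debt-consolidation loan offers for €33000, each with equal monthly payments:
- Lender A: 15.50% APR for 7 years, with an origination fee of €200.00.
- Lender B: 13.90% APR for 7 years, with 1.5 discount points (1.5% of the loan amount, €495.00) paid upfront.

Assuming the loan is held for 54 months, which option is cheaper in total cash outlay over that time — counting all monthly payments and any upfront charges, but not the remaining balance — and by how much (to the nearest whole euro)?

Lender B by €1,297

Lender A: at 15.50% the monthly rate is 0.0129167, so the payment is 33,000 × 0.0129167 / (1 − 1.0129167^−84) = €646.09.
Lender B: at 13.90% the monthly rate is 0.0115833, so the payment is 33,000 × 0.0115833 / (1 − 1.0115833^−84) = €616.60.
Over 54 months: Lender A costs 54 × €646.09 + €200.00 = €35,088.86; Lender B costs 54 × €616.60 + €495.00 = €33,791.40.
Lender B is cheaper by €35,088.86 − €33,791.40 = €1,297.46.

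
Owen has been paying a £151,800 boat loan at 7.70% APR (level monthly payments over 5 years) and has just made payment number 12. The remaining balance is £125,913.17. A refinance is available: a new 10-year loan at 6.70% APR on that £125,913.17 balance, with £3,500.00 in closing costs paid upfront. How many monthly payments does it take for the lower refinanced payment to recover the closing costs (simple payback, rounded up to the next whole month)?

3 months

Current payment = 151,800 × 7.7%/12 / (1 − (1+0.0064167)^−60) = £3,056.21.
Refinanced payment = 125,913.17 × 0.0055833 / (1 − (1+0.0055833)^−120) = £1,442.56.
Monthly savings = £3,056.21 − £1,442.56 = £1,613.65.
Break-even = £3,500.00 / £1,613.65 = 2.17 → 3 months.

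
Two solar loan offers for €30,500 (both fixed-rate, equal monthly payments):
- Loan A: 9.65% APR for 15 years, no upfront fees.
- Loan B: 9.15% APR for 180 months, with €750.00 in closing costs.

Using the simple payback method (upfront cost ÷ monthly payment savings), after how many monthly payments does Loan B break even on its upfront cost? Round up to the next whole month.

Loan A: at 9.65% the monthly rate is 0.0080417, so the payment is 30,500 × 0.0080417 / (1 − 1.0080417^−180) = €321.25.
Loan B: monthly rate = 9.15%/12 = 0.0076250; payment = 30,500 × 0.0076250 / (1 − (1+0.0076250)^−180) = €312.08.
Monthly savings = €321.25 − €312.08 = €9.17.
Break-even = €750.00 / €9.17 = 81.79 → 82 months.

82 months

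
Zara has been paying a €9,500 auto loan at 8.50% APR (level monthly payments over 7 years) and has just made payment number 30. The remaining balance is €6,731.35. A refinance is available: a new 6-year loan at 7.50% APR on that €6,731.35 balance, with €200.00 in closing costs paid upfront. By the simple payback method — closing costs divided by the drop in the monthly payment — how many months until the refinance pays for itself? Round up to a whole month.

Current payment = 9,500 × 8.5%/12 / (1 − (1+0.0070833)^−84) = €150.45.
Refinanced payment = 6,731.35 × 0.0062500 / (1 − (1+0.0062500)^−72) = €116.39.
Monthly savings = €150.45 − €116.39 = €34.06.
Break-even = €200.00 / €34.06 = 5.87 → 6 months.

6 months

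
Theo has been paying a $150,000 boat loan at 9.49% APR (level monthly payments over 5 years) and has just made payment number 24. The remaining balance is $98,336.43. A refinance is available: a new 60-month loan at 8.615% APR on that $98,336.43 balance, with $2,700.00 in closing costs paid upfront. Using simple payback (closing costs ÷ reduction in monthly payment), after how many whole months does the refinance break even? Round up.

3 months

Current payment = 150,000 × 9.49%/12 / (1 − (1+0.0079083)^−60) = $3,149.55.
Refinanced payment = 98,336.43 × 0.0071792 / (1 − (1+0.0071792)^−60) = $2,022.98.
Monthly savings = $3,149.55 − $2,022.98 = $1,126.57.
Break-even = $2,700.00 / $1,126.57 = 2.40 → 3 months.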